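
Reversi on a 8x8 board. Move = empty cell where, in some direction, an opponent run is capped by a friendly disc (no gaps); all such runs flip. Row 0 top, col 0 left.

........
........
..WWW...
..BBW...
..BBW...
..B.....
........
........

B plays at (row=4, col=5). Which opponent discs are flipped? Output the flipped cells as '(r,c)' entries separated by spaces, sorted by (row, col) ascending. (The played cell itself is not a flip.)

Dir NW: opp run (3,4) (2,3), next='.' -> no flip
Dir N: first cell '.' (not opp) -> no flip
Dir NE: first cell '.' (not opp) -> no flip
Dir W: opp run (4,4) capped by B -> flip
Dir E: first cell '.' (not opp) -> no flip
Dir SW: first cell '.' (not opp) -> no flip
Dir S: first cell '.' (not opp) -> no flip
Dir SE: first cell '.' (not opp) -> no flip

Answer: (4,4)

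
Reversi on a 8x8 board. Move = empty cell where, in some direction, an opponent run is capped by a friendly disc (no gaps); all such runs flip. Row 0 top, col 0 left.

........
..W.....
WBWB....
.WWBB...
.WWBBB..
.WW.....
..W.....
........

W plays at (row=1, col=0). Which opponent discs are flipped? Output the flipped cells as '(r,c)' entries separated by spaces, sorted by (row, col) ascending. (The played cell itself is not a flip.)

Dir NW: edge -> no flip
Dir N: first cell '.' (not opp) -> no flip
Dir NE: first cell '.' (not opp) -> no flip
Dir W: edge -> no flip
Dir E: first cell '.' (not opp) -> no flip
Dir SW: edge -> no flip
Dir S: first cell 'W' (not opp) -> no flip
Dir SE: opp run (2,1) capped by W -> flip

Answer: (2,1)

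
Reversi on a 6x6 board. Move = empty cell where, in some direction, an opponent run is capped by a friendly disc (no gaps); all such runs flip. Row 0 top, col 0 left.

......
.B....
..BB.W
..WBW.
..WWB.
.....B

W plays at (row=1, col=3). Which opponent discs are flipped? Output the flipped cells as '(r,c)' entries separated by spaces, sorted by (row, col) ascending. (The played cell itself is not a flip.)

Answer: (2,3) (3,3)

Derivation:
Dir NW: first cell '.' (not opp) -> no flip
Dir N: first cell '.' (not opp) -> no flip
Dir NE: first cell '.' (not opp) -> no flip
Dir W: first cell '.' (not opp) -> no flip
Dir E: first cell '.' (not opp) -> no flip
Dir SW: opp run (2,2), next='.' -> no flip
Dir S: opp run (2,3) (3,3) capped by W -> flip
Dir SE: first cell '.' (not opp) -> no flip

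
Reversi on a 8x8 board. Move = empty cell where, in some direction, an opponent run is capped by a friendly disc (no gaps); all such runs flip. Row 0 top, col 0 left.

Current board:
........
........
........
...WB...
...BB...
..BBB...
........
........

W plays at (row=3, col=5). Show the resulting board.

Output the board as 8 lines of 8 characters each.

Place W at (3,5); scan 8 dirs for brackets.
Dir NW: first cell '.' (not opp) -> no flip
Dir N: first cell '.' (not opp) -> no flip
Dir NE: first cell '.' (not opp) -> no flip
Dir W: opp run (3,4) capped by W -> flip
Dir E: first cell '.' (not opp) -> no flip
Dir SW: opp run (4,4) (5,3), next='.' -> no flip
Dir S: first cell '.' (not opp) -> no flip
Dir SE: first cell '.' (not opp) -> no flip
All flips: (3,4)

Answer: ........
........
........
...WWW..
...BB...
..BBB...
........
........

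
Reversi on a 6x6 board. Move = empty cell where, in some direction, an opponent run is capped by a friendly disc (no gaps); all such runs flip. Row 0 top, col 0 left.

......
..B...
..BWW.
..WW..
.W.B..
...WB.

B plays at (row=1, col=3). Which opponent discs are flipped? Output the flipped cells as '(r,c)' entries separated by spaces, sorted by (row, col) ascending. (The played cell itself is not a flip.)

Answer: (2,3) (3,3)

Derivation:
Dir NW: first cell '.' (not opp) -> no flip
Dir N: first cell '.' (not opp) -> no flip
Dir NE: first cell '.' (not opp) -> no flip
Dir W: first cell 'B' (not opp) -> no flip
Dir E: first cell '.' (not opp) -> no flip
Dir SW: first cell 'B' (not opp) -> no flip
Dir S: opp run (2,3) (3,3) capped by B -> flip
Dir SE: opp run (2,4), next='.' -> no flip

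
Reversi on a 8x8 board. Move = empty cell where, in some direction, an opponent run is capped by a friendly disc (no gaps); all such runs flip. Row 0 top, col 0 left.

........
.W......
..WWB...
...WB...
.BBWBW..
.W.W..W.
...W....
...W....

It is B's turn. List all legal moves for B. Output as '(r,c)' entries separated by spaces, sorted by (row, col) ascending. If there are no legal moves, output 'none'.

Answer: (0,0) (1,2) (2,1) (3,2) (4,6) (5,2) (6,0) (6,1) (6,2) (6,4) (6,7)

Derivation:
(0,0): flips 3 -> legal
(0,1): no bracket -> illegal
(0,2): no bracket -> illegal
(1,0): no bracket -> illegal
(1,2): flips 1 -> legal
(1,3): no bracket -> illegal
(1,4): no bracket -> illegal
(2,0): no bracket -> illegal
(2,1): flips 2 -> legal
(3,1): no bracket -> illegal
(3,2): flips 1 -> legal
(3,5): no bracket -> illegal
(3,6): no bracket -> illegal
(4,0): no bracket -> illegal
(4,6): flips 1 -> legal
(4,7): no bracket -> illegal
(5,0): no bracket -> illegal
(5,2): flips 1 -> legal
(5,4): no bracket -> illegal
(5,5): no bracket -> illegal
(5,7): no bracket -> illegal
(6,0): flips 1 -> legal
(6,1): flips 1 -> legal
(6,2): flips 1 -> legal
(6,4): flips 1 -> legal
(6,5): no bracket -> illegal
(6,6): no bracket -> illegal
(6,7): flips 2 -> legal
(7,2): no bracket -> illegal
(7,4): no bracket -> illegal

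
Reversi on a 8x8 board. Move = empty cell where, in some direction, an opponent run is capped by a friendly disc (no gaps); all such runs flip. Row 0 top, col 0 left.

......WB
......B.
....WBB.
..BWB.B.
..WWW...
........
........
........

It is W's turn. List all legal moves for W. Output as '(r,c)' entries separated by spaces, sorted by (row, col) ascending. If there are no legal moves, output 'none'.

(0,5): no bracket -> illegal
(1,4): no bracket -> illegal
(1,5): no bracket -> illegal
(1,7): no bracket -> illegal
(2,1): flips 1 -> legal
(2,2): flips 1 -> legal
(2,3): no bracket -> illegal
(2,7): flips 2 -> legal
(3,1): flips 1 -> legal
(3,5): flips 1 -> legal
(3,7): no bracket -> illegal
(4,1): no bracket -> illegal
(4,5): no bracket -> illegal
(4,6): flips 3 -> legal
(4,7): no bracket -> illegal

Answer: (2,1) (2,2) (2,7) (3,1) (3,5) (4,6)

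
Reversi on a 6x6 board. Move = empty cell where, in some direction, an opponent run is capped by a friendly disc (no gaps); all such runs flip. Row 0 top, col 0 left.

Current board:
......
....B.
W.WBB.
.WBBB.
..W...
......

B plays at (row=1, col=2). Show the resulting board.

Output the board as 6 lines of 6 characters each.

Place B at (1,2); scan 8 dirs for brackets.
Dir NW: first cell '.' (not opp) -> no flip
Dir N: first cell '.' (not opp) -> no flip
Dir NE: first cell '.' (not opp) -> no flip
Dir W: first cell '.' (not opp) -> no flip
Dir E: first cell '.' (not opp) -> no flip
Dir SW: first cell '.' (not opp) -> no flip
Dir S: opp run (2,2) capped by B -> flip
Dir SE: first cell 'B' (not opp) -> no flip
All flips: (2,2)

Answer: ......
..B.B.
W.BBB.
.WBBB.
..W...
......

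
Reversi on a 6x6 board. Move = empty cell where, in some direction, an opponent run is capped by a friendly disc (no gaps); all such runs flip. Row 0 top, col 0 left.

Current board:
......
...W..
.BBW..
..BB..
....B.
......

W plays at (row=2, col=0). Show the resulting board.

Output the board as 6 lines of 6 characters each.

Place W at (2,0); scan 8 dirs for brackets.
Dir NW: edge -> no flip
Dir N: first cell '.' (not opp) -> no flip
Dir NE: first cell '.' (not opp) -> no flip
Dir W: edge -> no flip
Dir E: opp run (2,1) (2,2) capped by W -> flip
Dir SW: edge -> no flip
Dir S: first cell '.' (not opp) -> no flip
Dir SE: first cell '.' (not opp) -> no flip
All flips: (2,1) (2,2)

Answer: ......
...W..
WWWW..
..BB..
....B.
......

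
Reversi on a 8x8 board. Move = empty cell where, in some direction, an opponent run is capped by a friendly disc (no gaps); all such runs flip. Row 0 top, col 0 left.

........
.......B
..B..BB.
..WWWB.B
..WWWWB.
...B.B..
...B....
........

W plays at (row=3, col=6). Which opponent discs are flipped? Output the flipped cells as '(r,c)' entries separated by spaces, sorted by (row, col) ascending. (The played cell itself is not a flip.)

Dir NW: opp run (2,5), next='.' -> no flip
Dir N: opp run (2,6), next='.' -> no flip
Dir NE: first cell '.' (not opp) -> no flip
Dir W: opp run (3,5) capped by W -> flip
Dir E: opp run (3,7), next=edge -> no flip
Dir SW: first cell 'W' (not opp) -> no flip
Dir S: opp run (4,6), next='.' -> no flip
Dir SE: first cell '.' (not opp) -> no flip

Answer: (3,5)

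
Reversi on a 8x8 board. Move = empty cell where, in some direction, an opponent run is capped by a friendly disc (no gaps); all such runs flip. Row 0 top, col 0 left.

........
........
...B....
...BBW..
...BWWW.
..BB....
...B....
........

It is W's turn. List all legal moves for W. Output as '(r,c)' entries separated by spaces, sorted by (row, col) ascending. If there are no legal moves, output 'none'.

(1,2): flips 2 -> legal
(1,3): no bracket -> illegal
(1,4): no bracket -> illegal
(2,2): flips 1 -> legal
(2,4): flips 1 -> legal
(2,5): no bracket -> illegal
(3,2): flips 2 -> legal
(4,1): no bracket -> illegal
(4,2): flips 1 -> legal
(5,1): no bracket -> illegal
(5,4): no bracket -> illegal
(6,1): no bracket -> illegal
(6,2): flips 1 -> legal
(6,4): no bracket -> illegal
(7,2): no bracket -> illegal
(7,3): no bracket -> illegal
(7,4): no bracket -> illegal

Answer: (1,2) (2,2) (2,4) (3,2) (4,2) (6,2)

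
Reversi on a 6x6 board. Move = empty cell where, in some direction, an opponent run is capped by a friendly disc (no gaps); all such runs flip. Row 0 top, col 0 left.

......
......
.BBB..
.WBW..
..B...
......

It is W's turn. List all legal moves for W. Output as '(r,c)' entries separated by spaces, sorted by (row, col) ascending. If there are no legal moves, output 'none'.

(1,0): no bracket -> illegal
(1,1): flips 2 -> legal
(1,2): no bracket -> illegal
(1,3): flips 2 -> legal
(1,4): no bracket -> illegal
(2,0): no bracket -> illegal
(2,4): no bracket -> illegal
(3,0): no bracket -> illegal
(3,4): no bracket -> illegal
(4,1): no bracket -> illegal
(4,3): no bracket -> illegal
(5,1): flips 1 -> legal
(5,2): no bracket -> illegal
(5,3): flips 1 -> legal

Answer: (1,1) (1,3) (5,1) (5,3)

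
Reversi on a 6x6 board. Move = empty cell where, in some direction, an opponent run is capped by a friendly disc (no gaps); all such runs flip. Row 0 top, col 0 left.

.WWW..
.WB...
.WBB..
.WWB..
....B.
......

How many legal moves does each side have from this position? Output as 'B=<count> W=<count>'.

Answer: B=7 W=5

Derivation:
-- B to move --
(0,0): flips 1 -> legal
(0,4): no bracket -> illegal
(1,0): flips 1 -> legal
(1,3): no bracket -> illegal
(1,4): no bracket -> illegal
(2,0): flips 1 -> legal
(3,0): flips 3 -> legal
(4,0): flips 1 -> legal
(4,1): flips 1 -> legal
(4,2): flips 1 -> legal
(4,3): no bracket -> illegal
B mobility = 7
-- W to move --
(1,3): flips 2 -> legal
(1,4): flips 1 -> legal
(2,4): flips 2 -> legal
(3,4): flips 3 -> legal
(3,5): no bracket -> illegal
(4,2): no bracket -> illegal
(4,3): no bracket -> illegal
(4,5): no bracket -> illegal
(5,3): no bracket -> illegal
(5,4): no bracket -> illegal
(5,5): flips 3 -> legal
W mobility = 5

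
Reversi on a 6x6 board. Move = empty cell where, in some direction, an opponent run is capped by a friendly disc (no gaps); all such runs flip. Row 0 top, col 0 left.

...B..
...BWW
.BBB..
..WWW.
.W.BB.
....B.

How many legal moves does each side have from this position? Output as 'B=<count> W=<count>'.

-- B to move --
(0,4): no bracket -> illegal
(0,5): flips 1 -> legal
(2,4): flips 1 -> legal
(2,5): flips 2 -> legal
(3,0): no bracket -> illegal
(3,1): no bracket -> illegal
(3,5): no bracket -> illegal
(4,0): no bracket -> illegal
(4,2): flips 1 -> legal
(4,5): flips 1 -> legal
(5,0): flips 2 -> legal
(5,1): no bracket -> illegal
(5,2): no bracket -> illegal
B mobility = 6
-- W to move --
(0,2): no bracket -> illegal
(0,4): no bracket -> illegal
(1,0): flips 1 -> legal
(1,1): flips 1 -> legal
(1,2): flips 3 -> legal
(2,0): no bracket -> illegal
(2,4): no bracket -> illegal
(3,0): no bracket -> illegal
(3,1): no bracket -> illegal
(3,5): no bracket -> illegal
(4,2): no bracket -> illegal
(4,5): no bracket -> illegal
(5,2): flips 1 -> legal
(5,3): flips 1 -> legal
(5,5): flips 1 -> legal
W mobility = 6

Answer: B=6 W=6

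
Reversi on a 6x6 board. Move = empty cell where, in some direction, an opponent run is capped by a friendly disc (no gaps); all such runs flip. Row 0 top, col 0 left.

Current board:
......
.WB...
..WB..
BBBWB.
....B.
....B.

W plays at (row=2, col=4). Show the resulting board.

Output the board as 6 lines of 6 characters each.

Answer: ......
.WB...
..WWW.
BBBWB.
....B.
....B.

Derivation:
Place W at (2,4); scan 8 dirs for brackets.
Dir NW: first cell '.' (not opp) -> no flip
Dir N: first cell '.' (not opp) -> no flip
Dir NE: first cell '.' (not opp) -> no flip
Dir W: opp run (2,3) capped by W -> flip
Dir E: first cell '.' (not opp) -> no flip
Dir SW: first cell 'W' (not opp) -> no flip
Dir S: opp run (3,4) (4,4) (5,4), next=edge -> no flip
Dir SE: first cell '.' (not opp) -> no flip
All flips: (2,3)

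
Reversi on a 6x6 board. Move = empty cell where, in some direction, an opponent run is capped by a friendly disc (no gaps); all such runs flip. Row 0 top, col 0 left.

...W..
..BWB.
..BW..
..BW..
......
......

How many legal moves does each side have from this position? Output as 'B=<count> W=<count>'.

Answer: B=4 W=8

Derivation:
-- B to move --
(0,2): no bracket -> illegal
(0,4): flips 1 -> legal
(2,4): flips 1 -> legal
(3,4): flips 2 -> legal
(4,2): no bracket -> illegal
(4,3): no bracket -> illegal
(4,4): flips 1 -> legal
B mobility = 4
-- W to move --
(0,1): flips 1 -> legal
(0,2): no bracket -> illegal
(0,4): no bracket -> illegal
(0,5): flips 1 -> legal
(1,1): flips 2 -> legal
(1,5): flips 1 -> legal
(2,1): flips 2 -> legal
(2,4): no bracket -> illegal
(2,5): flips 1 -> legal
(3,1): flips 2 -> legal
(4,1): flips 1 -> legal
(4,2): no bracket -> illegal
(4,3): no bracket -> illegal
W mobility = 8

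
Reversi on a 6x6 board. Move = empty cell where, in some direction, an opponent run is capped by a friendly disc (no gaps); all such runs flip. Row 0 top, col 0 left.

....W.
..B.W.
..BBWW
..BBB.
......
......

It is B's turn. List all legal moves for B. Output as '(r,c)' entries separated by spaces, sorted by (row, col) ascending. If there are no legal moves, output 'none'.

(0,3): no bracket -> illegal
(0,5): flips 1 -> legal
(1,3): no bracket -> illegal
(1,5): flips 1 -> legal
(3,5): no bracket -> illegal

Answer: (0,5) (1,5)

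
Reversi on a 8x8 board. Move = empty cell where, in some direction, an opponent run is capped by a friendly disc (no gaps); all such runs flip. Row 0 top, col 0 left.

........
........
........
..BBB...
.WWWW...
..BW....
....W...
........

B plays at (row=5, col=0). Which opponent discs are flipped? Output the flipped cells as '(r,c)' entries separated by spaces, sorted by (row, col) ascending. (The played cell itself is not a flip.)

Dir NW: edge -> no flip
Dir N: first cell '.' (not opp) -> no flip
Dir NE: opp run (4,1) capped by B -> flip
Dir W: edge -> no flip
Dir E: first cell '.' (not opp) -> no flip
Dir SW: edge -> no flip
Dir S: first cell '.' (not opp) -> no flip
Dir SE: first cell '.' (not opp) -> no flip

Answer: (4,1)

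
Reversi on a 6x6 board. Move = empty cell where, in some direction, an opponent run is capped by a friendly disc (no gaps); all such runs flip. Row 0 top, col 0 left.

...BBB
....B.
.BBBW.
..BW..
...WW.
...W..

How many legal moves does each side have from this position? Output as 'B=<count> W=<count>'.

-- B to move --
(1,3): no bracket -> illegal
(1,5): no bracket -> illegal
(2,5): flips 1 -> legal
(3,4): flips 2 -> legal
(3,5): no bracket -> illegal
(4,2): no bracket -> illegal
(4,5): no bracket -> illegal
(5,2): no bracket -> illegal
(5,4): flips 1 -> legal
(5,5): flips 2 -> legal
B mobility = 4
-- W to move --
(0,2): no bracket -> illegal
(1,0): flips 2 -> legal
(1,1): flips 1 -> legal
(1,2): no bracket -> illegal
(1,3): flips 1 -> legal
(1,5): no bracket -> illegal
(2,0): flips 3 -> legal
(2,5): no bracket -> illegal
(3,0): no bracket -> illegal
(3,1): flips 1 -> legal
(3,4): no bracket -> illegal
(4,1): no bracket -> illegal
(4,2): no bracket -> illegal
W mobility = 5

Answer: B=4 W=5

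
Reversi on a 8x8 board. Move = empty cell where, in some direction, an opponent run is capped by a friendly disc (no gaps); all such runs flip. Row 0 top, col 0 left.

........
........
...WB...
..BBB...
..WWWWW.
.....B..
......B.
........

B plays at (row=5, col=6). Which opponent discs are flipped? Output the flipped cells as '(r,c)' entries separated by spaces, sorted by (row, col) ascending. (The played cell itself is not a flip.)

Answer: (4,5)

Derivation:
Dir NW: opp run (4,5) capped by B -> flip
Dir N: opp run (4,6), next='.' -> no flip
Dir NE: first cell '.' (not opp) -> no flip
Dir W: first cell 'B' (not opp) -> no flip
Dir E: first cell '.' (not opp) -> no flip
Dir SW: first cell '.' (not opp) -> no flip
Dir S: first cell 'B' (not opp) -> no flip
Dir SE: first cell '.' (not opp) -> no flip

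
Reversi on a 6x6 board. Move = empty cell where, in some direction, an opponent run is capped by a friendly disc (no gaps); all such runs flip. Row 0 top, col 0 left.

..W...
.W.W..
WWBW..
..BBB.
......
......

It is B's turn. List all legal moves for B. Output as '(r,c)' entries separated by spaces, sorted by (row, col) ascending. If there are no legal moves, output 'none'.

(0,0): flips 1 -> legal
(0,1): no bracket -> illegal
(0,3): flips 2 -> legal
(0,4): flips 1 -> legal
(1,0): flips 1 -> legal
(1,2): flips 1 -> legal
(1,4): flips 1 -> legal
(2,4): flips 1 -> legal
(3,0): no bracket -> illegal
(3,1): no bracket -> illegal

Answer: (0,0) (0,3) (0,4) (1,0) (1,2) (1,4) (2,4)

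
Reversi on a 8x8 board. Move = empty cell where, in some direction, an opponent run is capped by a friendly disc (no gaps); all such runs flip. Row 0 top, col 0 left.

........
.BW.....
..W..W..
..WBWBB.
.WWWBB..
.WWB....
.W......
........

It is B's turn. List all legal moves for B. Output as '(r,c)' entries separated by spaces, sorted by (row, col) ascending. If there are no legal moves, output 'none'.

(0,1): no bracket -> illegal
(0,2): no bracket -> illegal
(0,3): no bracket -> illegal
(1,3): flips 1 -> legal
(1,4): flips 1 -> legal
(1,5): flips 1 -> legal
(1,6): no bracket -> illegal
(2,1): no bracket -> illegal
(2,3): flips 1 -> legal
(2,4): flips 1 -> legal
(2,6): no bracket -> illegal
(3,0): no bracket -> illegal
(3,1): flips 2 -> legal
(4,0): flips 3 -> legal
(5,0): flips 2 -> legal
(5,4): no bracket -> illegal
(6,0): flips 2 -> legal
(6,2): no bracket -> illegal
(6,3): no bracket -> illegal
(7,0): no bracket -> illegal
(7,1): no bracket -> illegal
(7,2): no bracket -> illegal

Answer: (1,3) (1,4) (1,5) (2,3) (2,4) (3,1) (4,0) (5,0) (6,0)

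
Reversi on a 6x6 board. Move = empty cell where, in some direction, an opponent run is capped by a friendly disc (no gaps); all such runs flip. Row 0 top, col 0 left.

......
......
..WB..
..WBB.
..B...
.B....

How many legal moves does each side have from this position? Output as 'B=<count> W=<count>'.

-- B to move --
(1,1): flips 1 -> legal
(1,2): flips 2 -> legal
(1,3): no bracket -> illegal
(2,1): flips 1 -> legal
(3,1): flips 1 -> legal
(4,1): flips 1 -> legal
(4,3): no bracket -> illegal
B mobility = 5
-- W to move --
(1,2): no bracket -> illegal
(1,3): no bracket -> illegal
(1,4): flips 1 -> legal
(2,4): flips 1 -> legal
(2,5): no bracket -> illegal
(3,1): no bracket -> illegal
(3,5): flips 2 -> legal
(4,0): no bracket -> illegal
(4,1): no bracket -> illegal
(4,3): no bracket -> illegal
(4,4): flips 1 -> legal
(4,5): no bracket -> illegal
(5,0): no bracket -> illegal
(5,2): flips 1 -> legal
(5,3): no bracket -> illegal
W mobility = 5

Answer: B=5 W=5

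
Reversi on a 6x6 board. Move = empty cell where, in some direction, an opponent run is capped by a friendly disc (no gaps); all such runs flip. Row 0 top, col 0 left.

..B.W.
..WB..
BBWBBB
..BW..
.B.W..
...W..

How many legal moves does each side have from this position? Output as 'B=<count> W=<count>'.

-- B to move --
(0,1): flips 1 -> legal
(0,3): flips 1 -> legal
(0,5): no bracket -> illegal
(1,1): flips 1 -> legal
(1,4): no bracket -> illegal
(1,5): no bracket -> illegal
(3,1): flips 1 -> legal
(3,4): flips 1 -> legal
(4,2): flips 1 -> legal
(4,4): no bracket -> illegal
(5,2): no bracket -> illegal
(5,4): flips 1 -> legal
B mobility = 7
-- W to move --
(0,1): no bracket -> illegal
(0,3): flips 2 -> legal
(1,0): flips 2 -> legal
(1,1): no bracket -> illegal
(1,4): flips 1 -> legal
(1,5): flips 1 -> legal
(3,0): flips 1 -> legal
(3,1): flips 1 -> legal
(3,4): flips 1 -> legal
(3,5): no bracket -> illegal
(4,0): no bracket -> illegal
(4,2): flips 1 -> legal
(5,0): no bracket -> illegal
(5,1): no bracket -> illegal
(5,2): no bracket -> illegal
W mobility = 8

Answer: B=7 W=8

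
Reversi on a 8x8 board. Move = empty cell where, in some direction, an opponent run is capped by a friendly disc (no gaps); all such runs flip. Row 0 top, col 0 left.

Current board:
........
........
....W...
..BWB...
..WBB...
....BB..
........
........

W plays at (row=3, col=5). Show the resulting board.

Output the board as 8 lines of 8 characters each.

Place W at (3,5); scan 8 dirs for brackets.
Dir NW: first cell 'W' (not opp) -> no flip
Dir N: first cell '.' (not opp) -> no flip
Dir NE: first cell '.' (not opp) -> no flip
Dir W: opp run (3,4) capped by W -> flip
Dir E: first cell '.' (not opp) -> no flip
Dir SW: opp run (4,4), next='.' -> no flip
Dir S: first cell '.' (not opp) -> no flip
Dir SE: first cell '.' (not opp) -> no flip
All flips: (3,4)

Answer: ........
........
....W...
..BWWW..
..WBB...
....BB..
........
........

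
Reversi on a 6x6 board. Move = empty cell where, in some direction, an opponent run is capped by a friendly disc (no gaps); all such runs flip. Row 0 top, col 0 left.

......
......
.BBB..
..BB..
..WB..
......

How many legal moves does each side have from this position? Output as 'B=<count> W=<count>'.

Answer: B=3 W=3

Derivation:
-- B to move --
(3,1): no bracket -> illegal
(4,1): flips 1 -> legal
(5,1): flips 1 -> legal
(5,2): flips 1 -> legal
(5,3): no bracket -> illegal
B mobility = 3
-- W to move --
(1,0): no bracket -> illegal
(1,1): no bracket -> illegal
(1,2): flips 2 -> legal
(1,3): no bracket -> illegal
(1,4): no bracket -> illegal
(2,0): no bracket -> illegal
(2,4): flips 1 -> legal
(3,0): no bracket -> illegal
(3,1): no bracket -> illegal
(3,4): no bracket -> illegal
(4,1): no bracket -> illegal
(4,4): flips 1 -> legal
(5,2): no bracket -> illegal
(5,3): no bracket -> illegal
(5,4): no bracket -> illegal
W mobility = 3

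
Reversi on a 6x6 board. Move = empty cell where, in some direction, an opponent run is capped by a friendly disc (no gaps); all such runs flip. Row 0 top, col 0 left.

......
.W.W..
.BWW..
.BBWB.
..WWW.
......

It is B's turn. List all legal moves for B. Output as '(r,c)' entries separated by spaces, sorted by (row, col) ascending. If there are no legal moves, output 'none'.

Answer: (0,1) (0,4) (1,2) (1,4) (2,4) (5,2) (5,3) (5,4)

Derivation:
(0,0): no bracket -> illegal
(0,1): flips 1 -> legal
(0,2): no bracket -> illegal
(0,3): no bracket -> illegal
(0,4): flips 2 -> legal
(1,0): no bracket -> illegal
(1,2): flips 2 -> legal
(1,4): flips 1 -> legal
(2,0): no bracket -> illegal
(2,4): flips 2 -> legal
(3,5): no bracket -> illegal
(4,1): no bracket -> illegal
(4,5): no bracket -> illegal
(5,1): no bracket -> illegal
(5,2): flips 2 -> legal
(5,3): flips 1 -> legal
(5,4): flips 2 -> legal
(5,5): no bracket -> illegal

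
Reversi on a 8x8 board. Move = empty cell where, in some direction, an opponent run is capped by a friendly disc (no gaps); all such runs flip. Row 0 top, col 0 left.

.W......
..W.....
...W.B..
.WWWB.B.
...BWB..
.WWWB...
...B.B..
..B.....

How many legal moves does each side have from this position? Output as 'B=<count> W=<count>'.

Answer: B=6 W=11

Derivation:
-- B to move --
(0,0): no bracket -> illegal
(0,2): no bracket -> illegal
(0,3): no bracket -> illegal
(1,0): no bracket -> illegal
(1,1): no bracket -> illegal
(1,3): flips 2 -> legal
(1,4): no bracket -> illegal
(2,0): no bracket -> illegal
(2,1): flips 1 -> legal
(2,2): no bracket -> illegal
(2,4): no bracket -> illegal
(3,0): flips 3 -> legal
(3,5): no bracket -> illegal
(4,0): no bracket -> illegal
(4,1): flips 1 -> legal
(4,2): no bracket -> illegal
(5,0): flips 3 -> legal
(5,5): no bracket -> illegal
(6,0): no bracket -> illegal
(6,1): flips 1 -> legal
(6,2): no bracket -> illegal
(6,4): no bracket -> illegal
B mobility = 6
-- W to move --
(1,4): no bracket -> illegal
(1,5): no bracket -> illegal
(1,6): flips 3 -> legal
(2,4): flips 1 -> legal
(2,6): no bracket -> illegal
(2,7): no bracket -> illegal
(3,5): flips 1 -> legal
(3,7): no bracket -> illegal
(4,2): flips 1 -> legal
(4,6): flips 1 -> legal
(4,7): no bracket -> illegal
(5,5): flips 1 -> legal
(5,6): flips 2 -> legal
(6,1): no bracket -> illegal
(6,2): no bracket -> illegal
(6,4): flips 1 -> legal
(6,6): no bracket -> illegal
(7,1): no bracket -> illegal
(7,3): flips 1 -> legal
(7,4): flips 1 -> legal
(7,5): no bracket -> illegal
(7,6): flips 3 -> legal
W mobility = 11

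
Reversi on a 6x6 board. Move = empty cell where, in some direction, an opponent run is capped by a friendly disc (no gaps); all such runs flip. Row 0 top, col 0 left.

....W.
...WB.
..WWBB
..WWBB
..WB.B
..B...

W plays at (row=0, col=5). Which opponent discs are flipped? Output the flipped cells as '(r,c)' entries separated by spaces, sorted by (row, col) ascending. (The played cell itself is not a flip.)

Answer: (1,4)

Derivation:
Dir NW: edge -> no flip
Dir N: edge -> no flip
Dir NE: edge -> no flip
Dir W: first cell 'W' (not opp) -> no flip
Dir E: edge -> no flip
Dir SW: opp run (1,4) capped by W -> flip
Dir S: first cell '.' (not opp) -> no flip
Dir SE: edge -> no flip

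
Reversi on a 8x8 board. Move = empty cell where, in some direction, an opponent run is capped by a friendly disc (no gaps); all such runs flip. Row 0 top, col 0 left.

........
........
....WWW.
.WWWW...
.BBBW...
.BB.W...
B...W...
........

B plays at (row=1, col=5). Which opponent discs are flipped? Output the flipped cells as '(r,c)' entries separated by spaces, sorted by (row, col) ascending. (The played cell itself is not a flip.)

Dir NW: first cell '.' (not opp) -> no flip
Dir N: first cell '.' (not opp) -> no flip
Dir NE: first cell '.' (not opp) -> no flip
Dir W: first cell '.' (not opp) -> no flip
Dir E: first cell '.' (not opp) -> no flip
Dir SW: opp run (2,4) (3,3) capped by B -> flip
Dir S: opp run (2,5), next='.' -> no flip
Dir SE: opp run (2,6), next='.' -> no flip

Answer: (2,4) (3,3)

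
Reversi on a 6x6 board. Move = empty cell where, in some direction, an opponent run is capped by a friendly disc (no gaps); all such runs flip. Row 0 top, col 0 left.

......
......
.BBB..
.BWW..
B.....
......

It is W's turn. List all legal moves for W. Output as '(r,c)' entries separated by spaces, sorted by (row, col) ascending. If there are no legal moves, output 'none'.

Answer: (1,0) (1,1) (1,2) (1,3) (1,4) (3,0)

Derivation:
(1,0): flips 1 -> legal
(1,1): flips 1 -> legal
(1,2): flips 1 -> legal
(1,3): flips 1 -> legal
(1,4): flips 1 -> legal
(2,0): no bracket -> illegal
(2,4): no bracket -> illegal
(3,0): flips 1 -> legal
(3,4): no bracket -> illegal
(4,1): no bracket -> illegal
(4,2): no bracket -> illegal
(5,0): no bracket -> illegal
(5,1): no bracket -> illegal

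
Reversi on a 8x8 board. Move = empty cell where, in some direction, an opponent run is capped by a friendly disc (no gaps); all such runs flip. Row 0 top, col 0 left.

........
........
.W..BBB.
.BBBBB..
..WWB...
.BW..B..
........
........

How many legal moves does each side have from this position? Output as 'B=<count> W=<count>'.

Answer: B=7 W=9

Derivation:
-- B to move --
(1,0): flips 1 -> legal
(1,1): flips 1 -> legal
(1,2): no bracket -> illegal
(2,0): no bracket -> illegal
(2,2): no bracket -> illegal
(3,0): no bracket -> illegal
(4,1): flips 2 -> legal
(5,3): flips 3 -> legal
(5,4): flips 1 -> legal
(6,1): flips 2 -> legal
(6,2): flips 2 -> legal
(6,3): no bracket -> illegal
B mobility = 7
-- W to move --
(1,3): no bracket -> illegal
(1,4): no bracket -> illegal
(1,5): flips 2 -> legal
(1,6): flips 2 -> legal
(1,7): no bracket -> illegal
(2,0): flips 1 -> legal
(2,2): flips 1 -> legal
(2,3): flips 1 -> legal
(2,7): no bracket -> illegal
(3,0): no bracket -> illegal
(3,6): no bracket -> illegal
(3,7): no bracket -> illegal
(4,0): no bracket -> illegal
(4,1): flips 1 -> legal
(4,5): flips 1 -> legal
(4,6): no bracket -> illegal
(5,0): flips 1 -> legal
(5,3): no bracket -> illegal
(5,4): no bracket -> illegal
(5,6): no bracket -> illegal
(6,0): flips 1 -> legal
(6,1): no bracket -> illegal
(6,2): no bracket -> illegal
(6,4): no bracket -> illegal
(6,5): no bracket -> illegal
(6,6): no bracket -> illegal
W mobility = 9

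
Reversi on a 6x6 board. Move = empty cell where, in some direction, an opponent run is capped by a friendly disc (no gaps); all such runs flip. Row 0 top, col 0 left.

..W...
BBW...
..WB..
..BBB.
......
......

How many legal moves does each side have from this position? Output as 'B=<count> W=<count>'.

Answer: B=3 W=6

Derivation:
-- B to move --
(0,1): flips 1 -> legal
(0,3): no bracket -> illegal
(1,3): flips 1 -> legal
(2,1): flips 1 -> legal
(3,1): no bracket -> illegal
B mobility = 3
-- W to move --
(0,0): flips 1 -> legal
(0,1): no bracket -> illegal
(1,3): no bracket -> illegal
(1,4): no bracket -> illegal
(2,0): flips 1 -> legal
(2,1): no bracket -> illegal
(2,4): flips 1 -> legal
(2,5): no bracket -> illegal
(3,1): no bracket -> illegal
(3,5): no bracket -> illegal
(4,1): no bracket -> illegal
(4,2): flips 1 -> legal
(4,3): no bracket -> illegal
(4,4): flips 1 -> legal
(4,5): flips 2 -> legal
W mobility = 6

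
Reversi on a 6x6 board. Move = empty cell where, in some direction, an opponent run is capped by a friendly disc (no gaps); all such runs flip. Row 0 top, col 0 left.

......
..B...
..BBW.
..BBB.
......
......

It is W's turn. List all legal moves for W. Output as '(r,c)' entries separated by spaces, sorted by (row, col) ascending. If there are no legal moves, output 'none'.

(0,1): no bracket -> illegal
(0,2): no bracket -> illegal
(0,3): no bracket -> illegal
(1,1): no bracket -> illegal
(1,3): no bracket -> illegal
(1,4): no bracket -> illegal
(2,1): flips 2 -> legal
(2,5): no bracket -> illegal
(3,1): no bracket -> illegal
(3,5): no bracket -> illegal
(4,1): no bracket -> illegal
(4,2): flips 1 -> legal
(4,3): no bracket -> illegal
(4,4): flips 1 -> legal
(4,5): no bracket -> illegal

Answer: (2,1) (4,2) (4,4)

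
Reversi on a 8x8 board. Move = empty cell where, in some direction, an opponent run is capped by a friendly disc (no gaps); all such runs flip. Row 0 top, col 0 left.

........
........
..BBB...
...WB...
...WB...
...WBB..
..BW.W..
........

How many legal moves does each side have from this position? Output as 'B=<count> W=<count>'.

-- B to move --
(3,2): flips 2 -> legal
(4,2): flips 2 -> legal
(5,2): flips 2 -> legal
(5,6): no bracket -> illegal
(6,4): flips 1 -> legal
(6,6): no bracket -> illegal
(7,2): flips 1 -> legal
(7,3): flips 4 -> legal
(7,4): no bracket -> illegal
(7,5): flips 1 -> legal
(7,6): flips 1 -> legal
B mobility = 8
-- W to move --
(1,1): flips 1 -> legal
(1,2): no bracket -> illegal
(1,3): flips 1 -> legal
(1,4): no bracket -> illegal
(1,5): flips 1 -> legal
(2,1): no bracket -> illegal
(2,5): flips 1 -> legal
(3,1): no bracket -> illegal
(3,2): no bracket -> illegal
(3,5): flips 2 -> legal
(4,5): flips 3 -> legal
(4,6): no bracket -> illegal
(5,1): no bracket -> illegal
(5,2): no bracket -> illegal
(5,6): flips 2 -> legal
(6,1): flips 1 -> legal
(6,4): no bracket -> illegal
(6,6): flips 2 -> legal
(7,1): flips 1 -> legal
(7,2): no bracket -> illegal
(7,3): no bracket -> illegal
W mobility = 10

Answer: B=8 W=10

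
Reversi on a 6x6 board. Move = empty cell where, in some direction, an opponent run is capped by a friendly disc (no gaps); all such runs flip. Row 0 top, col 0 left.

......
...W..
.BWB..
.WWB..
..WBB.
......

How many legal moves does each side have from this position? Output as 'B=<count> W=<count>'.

Answer: B=5 W=10

Derivation:
-- B to move --
(0,2): no bracket -> illegal
(0,3): flips 1 -> legal
(0,4): no bracket -> illegal
(1,1): flips 1 -> legal
(1,2): no bracket -> illegal
(1,4): no bracket -> illegal
(2,0): no bracket -> illegal
(2,4): no bracket -> illegal
(3,0): flips 2 -> legal
(4,0): no bracket -> illegal
(4,1): flips 3 -> legal
(5,1): flips 1 -> legal
(5,2): no bracket -> illegal
(5,3): no bracket -> illegal
B mobility = 5
-- W to move --
(1,0): flips 1 -> legal
(1,1): flips 1 -> legal
(1,2): no bracket -> illegal
(1,4): flips 1 -> legal
(2,0): flips 1 -> legal
(2,4): flips 2 -> legal
(3,0): no bracket -> illegal
(3,4): flips 1 -> legal
(3,5): no bracket -> illegal
(4,5): flips 2 -> legal
(5,2): no bracket -> illegal
(5,3): flips 3 -> legal
(5,4): flips 1 -> legal
(5,5): flips 2 -> legal
W mobility = 10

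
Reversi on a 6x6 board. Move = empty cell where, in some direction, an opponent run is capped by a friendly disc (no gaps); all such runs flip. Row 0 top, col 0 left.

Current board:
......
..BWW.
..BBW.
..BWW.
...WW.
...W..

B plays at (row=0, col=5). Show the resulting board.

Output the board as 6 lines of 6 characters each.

Place B at (0,5); scan 8 dirs for brackets.
Dir NW: edge -> no flip
Dir N: edge -> no flip
Dir NE: edge -> no flip
Dir W: first cell '.' (not opp) -> no flip
Dir E: edge -> no flip
Dir SW: opp run (1,4) capped by B -> flip
Dir S: first cell '.' (not opp) -> no flip
Dir SE: edge -> no flip
All flips: (1,4)

Answer: .....B
..BWB.
..BBW.
..BWW.
...WW.
...W..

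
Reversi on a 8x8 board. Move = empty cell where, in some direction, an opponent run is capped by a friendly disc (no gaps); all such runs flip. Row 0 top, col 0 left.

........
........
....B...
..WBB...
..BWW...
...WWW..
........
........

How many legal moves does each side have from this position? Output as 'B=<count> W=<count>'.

-- B to move --
(2,1): no bracket -> illegal
(2,2): flips 1 -> legal
(2,3): no bracket -> illegal
(3,1): flips 1 -> legal
(3,5): no bracket -> illegal
(4,1): no bracket -> illegal
(4,5): flips 2 -> legal
(4,6): no bracket -> illegal
(5,2): flips 1 -> legal
(5,6): no bracket -> illegal
(6,2): no bracket -> illegal
(6,3): flips 2 -> legal
(6,4): flips 3 -> legal
(6,5): no bracket -> illegal
(6,6): flips 2 -> legal
B mobility = 7
-- W to move --
(1,3): no bracket -> illegal
(1,4): flips 2 -> legal
(1,5): no bracket -> illegal
(2,2): flips 1 -> legal
(2,3): flips 1 -> legal
(2,5): flips 1 -> legal
(3,1): flips 1 -> legal
(3,5): flips 2 -> legal
(4,1): flips 1 -> legal
(4,5): no bracket -> illegal
(5,1): no bracket -> illegal
(5,2): flips 1 -> legal
W mobility = 8

Answer: B=7 W=8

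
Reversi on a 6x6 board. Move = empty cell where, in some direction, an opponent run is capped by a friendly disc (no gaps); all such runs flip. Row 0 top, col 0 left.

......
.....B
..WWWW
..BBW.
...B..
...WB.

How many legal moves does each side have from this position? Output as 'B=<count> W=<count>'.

-- B to move --
(1,1): flips 1 -> legal
(1,2): flips 1 -> legal
(1,3): flips 1 -> legal
(1,4): flips 1 -> legal
(2,1): no bracket -> illegal
(3,1): no bracket -> illegal
(3,5): flips 2 -> legal
(4,2): no bracket -> illegal
(4,4): no bracket -> illegal
(4,5): no bracket -> illegal
(5,2): flips 1 -> legal
B mobility = 6
-- W to move --
(0,4): no bracket -> illegal
(0,5): flips 1 -> legal
(1,4): no bracket -> illegal
(2,1): no bracket -> illegal
(3,1): flips 2 -> legal
(4,1): flips 1 -> legal
(4,2): flips 2 -> legal
(4,4): flips 1 -> legal
(4,5): no bracket -> illegal
(5,2): flips 1 -> legal
(5,5): flips 1 -> legal
W mobility = 7

Answer: B=6 W=7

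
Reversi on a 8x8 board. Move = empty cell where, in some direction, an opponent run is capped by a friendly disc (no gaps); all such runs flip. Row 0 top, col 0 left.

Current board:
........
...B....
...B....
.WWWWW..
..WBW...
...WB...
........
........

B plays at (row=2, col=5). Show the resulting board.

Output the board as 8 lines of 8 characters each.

Answer: ........
...B....
...B.B..
.WWWBW..
..WBW...
...WB...
........
........

Derivation:
Place B at (2,5); scan 8 dirs for brackets.
Dir NW: first cell '.' (not opp) -> no flip
Dir N: first cell '.' (not opp) -> no flip
Dir NE: first cell '.' (not opp) -> no flip
Dir W: first cell '.' (not opp) -> no flip
Dir E: first cell '.' (not opp) -> no flip
Dir SW: opp run (3,4) capped by B -> flip
Dir S: opp run (3,5), next='.' -> no flip
Dir SE: first cell '.' (not opp) -> no flip
All flips: (3,4)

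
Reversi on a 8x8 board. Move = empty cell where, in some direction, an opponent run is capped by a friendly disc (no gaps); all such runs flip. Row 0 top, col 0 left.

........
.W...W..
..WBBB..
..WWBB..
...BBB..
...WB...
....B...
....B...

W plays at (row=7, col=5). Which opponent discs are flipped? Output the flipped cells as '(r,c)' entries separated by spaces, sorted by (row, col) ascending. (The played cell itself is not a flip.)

Answer: (6,4)

Derivation:
Dir NW: opp run (6,4) capped by W -> flip
Dir N: first cell '.' (not opp) -> no flip
Dir NE: first cell '.' (not opp) -> no flip
Dir W: opp run (7,4), next='.' -> no flip
Dir E: first cell '.' (not opp) -> no flip
Dir SW: edge -> no flip
Dir S: edge -> no flip
Dir SE: edge -> no flip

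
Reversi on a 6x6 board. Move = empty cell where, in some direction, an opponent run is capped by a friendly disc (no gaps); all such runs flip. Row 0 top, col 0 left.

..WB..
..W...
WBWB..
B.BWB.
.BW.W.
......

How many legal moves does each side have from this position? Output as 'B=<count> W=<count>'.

Answer: B=5 W=7

Derivation:
-- B to move --
(0,1): flips 2 -> legal
(1,0): flips 1 -> legal
(1,1): no bracket -> illegal
(1,3): no bracket -> illegal
(2,4): no bracket -> illegal
(3,1): no bracket -> illegal
(3,5): no bracket -> illegal
(4,3): flips 2 -> legal
(4,5): no bracket -> illegal
(5,1): no bracket -> illegal
(5,2): flips 1 -> legal
(5,3): no bracket -> illegal
(5,4): flips 1 -> legal
(5,5): no bracket -> illegal
B mobility = 5
-- W to move --
(0,4): flips 1 -> legal
(1,0): no bracket -> illegal
(1,1): no bracket -> illegal
(1,3): flips 1 -> legal
(1,4): no bracket -> illegal
(2,4): flips 2 -> legal
(2,5): no bracket -> illegal
(3,1): flips 1 -> legal
(3,5): flips 1 -> legal
(4,0): flips 2 -> legal
(4,3): no bracket -> illegal
(4,5): flips 2 -> legal
(5,0): no bracket -> illegal
(5,1): no bracket -> illegal
(5,2): no bracket -> illegal
W mobility = 7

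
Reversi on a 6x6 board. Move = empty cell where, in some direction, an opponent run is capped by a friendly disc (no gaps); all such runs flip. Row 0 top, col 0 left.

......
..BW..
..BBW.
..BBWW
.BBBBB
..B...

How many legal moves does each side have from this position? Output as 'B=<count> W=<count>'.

-- B to move --
(0,2): no bracket -> illegal
(0,3): flips 1 -> legal
(0,4): flips 1 -> legal
(1,4): flips 3 -> legal
(1,5): flips 1 -> legal
(2,5): flips 3 -> legal
B mobility = 5
-- W to move --
(0,1): flips 2 -> legal
(0,2): no bracket -> illegal
(0,3): no bracket -> illegal
(1,1): flips 1 -> legal
(1,4): no bracket -> illegal
(2,1): flips 2 -> legal
(3,0): no bracket -> illegal
(3,1): flips 3 -> legal
(4,0): no bracket -> illegal
(5,0): no bracket -> illegal
(5,1): flips 2 -> legal
(5,3): flips 4 -> legal
(5,4): flips 1 -> legal
(5,5): flips 1 -> legal
W mobility = 8

Answer: B=5 W=8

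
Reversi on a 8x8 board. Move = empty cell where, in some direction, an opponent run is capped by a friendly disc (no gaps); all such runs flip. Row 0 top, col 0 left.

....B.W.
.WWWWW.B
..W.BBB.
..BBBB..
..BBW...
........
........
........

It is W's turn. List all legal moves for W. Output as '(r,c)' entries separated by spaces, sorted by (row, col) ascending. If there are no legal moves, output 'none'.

Answer: (3,6) (3,7) (4,1) (4,5) (4,6) (5,1) (5,2)

Derivation:
(0,3): no bracket -> illegal
(0,5): no bracket -> illegal
(0,7): no bracket -> illegal
(1,6): no bracket -> illegal
(2,1): no bracket -> illegal
(2,3): no bracket -> illegal
(2,7): no bracket -> illegal
(3,1): no bracket -> illegal
(3,6): flips 1 -> legal
(3,7): flips 1 -> legal
(4,1): flips 2 -> legal
(4,5): flips 2 -> legal
(4,6): flips 2 -> legal
(5,1): flips 3 -> legal
(5,2): flips 2 -> legal
(5,3): no bracket -> illegal
(5,4): no bracket -> illegal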